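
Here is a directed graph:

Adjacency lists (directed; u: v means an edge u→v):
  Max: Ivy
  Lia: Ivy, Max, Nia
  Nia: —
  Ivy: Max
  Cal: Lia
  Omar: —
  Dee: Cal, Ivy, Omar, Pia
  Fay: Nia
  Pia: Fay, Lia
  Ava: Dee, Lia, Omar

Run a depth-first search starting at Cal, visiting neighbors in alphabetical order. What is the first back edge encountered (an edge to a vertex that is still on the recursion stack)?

Max→Ivy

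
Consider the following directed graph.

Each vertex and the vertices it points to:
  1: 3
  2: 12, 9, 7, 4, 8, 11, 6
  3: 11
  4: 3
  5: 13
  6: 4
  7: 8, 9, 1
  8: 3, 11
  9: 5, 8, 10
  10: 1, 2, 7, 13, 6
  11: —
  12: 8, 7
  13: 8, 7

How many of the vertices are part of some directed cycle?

A vertex is on a directed cycle iff it belongs to a strongly connected component of size ≥ 2 (or has a self-loop).
The vertices on cycles are {2, 5, 7, 9, 10, 12, 13} — 7 in total.

7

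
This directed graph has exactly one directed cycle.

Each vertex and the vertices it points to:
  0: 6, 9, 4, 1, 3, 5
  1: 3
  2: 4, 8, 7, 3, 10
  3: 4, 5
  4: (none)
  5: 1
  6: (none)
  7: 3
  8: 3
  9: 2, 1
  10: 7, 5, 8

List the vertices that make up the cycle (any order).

1, 3, 5

DFS with gray/black marking from 5:
5 gray
  1 gray
    3 gray
      4 gray
      4 black
      3→5: 5 is gray → back edge
Back edge closes the cycle 5 → 1 → 3 → 5; its vertices are {1, 3, 5}.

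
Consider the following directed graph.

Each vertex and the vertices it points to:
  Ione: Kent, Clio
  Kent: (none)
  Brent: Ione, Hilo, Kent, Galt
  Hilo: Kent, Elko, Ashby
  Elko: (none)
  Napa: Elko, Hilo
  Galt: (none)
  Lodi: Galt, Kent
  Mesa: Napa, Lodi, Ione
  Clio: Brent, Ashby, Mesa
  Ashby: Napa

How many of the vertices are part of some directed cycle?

A vertex is on a directed cycle iff it belongs to a strongly connected component of size ≥ 2 (or has a self-loop).
The vertices on cycles are {Clio, Hilo, Ione, Mesa, Napa, Ashby, Brent} — 7 in total.

7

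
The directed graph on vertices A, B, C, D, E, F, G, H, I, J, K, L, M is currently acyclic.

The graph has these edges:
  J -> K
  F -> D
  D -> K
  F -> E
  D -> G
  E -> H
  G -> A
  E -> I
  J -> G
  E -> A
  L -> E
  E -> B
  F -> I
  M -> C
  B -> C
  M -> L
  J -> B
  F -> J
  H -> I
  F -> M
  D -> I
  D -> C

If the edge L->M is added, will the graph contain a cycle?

Yes

Adding L→M creates a cycle iff M can already reach L.
Path from M: M → L.
So M → … → L → M is a cycle.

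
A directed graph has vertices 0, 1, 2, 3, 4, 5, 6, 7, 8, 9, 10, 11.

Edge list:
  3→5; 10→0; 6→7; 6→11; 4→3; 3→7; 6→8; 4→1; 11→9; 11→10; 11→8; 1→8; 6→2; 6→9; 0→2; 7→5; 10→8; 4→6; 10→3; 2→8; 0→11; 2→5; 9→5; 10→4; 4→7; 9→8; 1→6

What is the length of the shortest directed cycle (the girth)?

3

For each vertex v, BFS finds the shortest path from v back to v.
The shortest such closed walk is 11 → 10 → 0 → 11, length 3.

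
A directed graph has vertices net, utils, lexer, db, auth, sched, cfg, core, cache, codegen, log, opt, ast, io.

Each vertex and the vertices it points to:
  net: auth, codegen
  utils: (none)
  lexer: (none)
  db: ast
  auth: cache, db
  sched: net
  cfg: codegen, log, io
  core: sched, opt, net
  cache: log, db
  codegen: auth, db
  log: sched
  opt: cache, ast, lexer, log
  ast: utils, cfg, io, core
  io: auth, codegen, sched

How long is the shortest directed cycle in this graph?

For each vertex v, BFS finds the shortest path from v back to v.
The shortest such closed walk is opt → ast → core → opt, length 3.

3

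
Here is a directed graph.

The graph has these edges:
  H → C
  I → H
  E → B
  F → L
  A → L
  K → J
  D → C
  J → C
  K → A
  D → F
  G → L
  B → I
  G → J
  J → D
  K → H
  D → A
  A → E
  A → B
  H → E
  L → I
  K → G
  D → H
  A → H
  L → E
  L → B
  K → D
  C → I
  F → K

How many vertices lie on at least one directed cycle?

A vertex is on a directed cycle iff it belongs to a strongly connected component of size ≥ 2 (or has a self-loop).
The vertices on cycles are {B, C, D, E, F, G, H, I, J, K} — 10 in total.

10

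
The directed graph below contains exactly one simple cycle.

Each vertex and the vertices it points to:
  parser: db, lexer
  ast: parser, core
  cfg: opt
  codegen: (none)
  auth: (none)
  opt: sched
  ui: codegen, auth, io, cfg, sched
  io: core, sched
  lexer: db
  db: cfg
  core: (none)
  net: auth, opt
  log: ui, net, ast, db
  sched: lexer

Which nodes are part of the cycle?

DFS with gray/black marking from opt:
opt gray
  sched gray
    lexer gray
      db gray
        cfg gray
          cfg→opt: opt is gray → back edge
Back edge closes the cycle opt → sched → lexer → db → cfg → opt; its vertices are {db, cfg, opt, lexer, sched}.

db, cfg, opt, lexer, sched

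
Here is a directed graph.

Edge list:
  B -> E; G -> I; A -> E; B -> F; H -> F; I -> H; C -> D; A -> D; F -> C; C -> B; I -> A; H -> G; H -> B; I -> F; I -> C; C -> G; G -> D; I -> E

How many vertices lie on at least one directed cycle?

6

A vertex is on a directed cycle iff it belongs to a strongly connected component of size ≥ 2 (or has a self-loop).
The vertices on cycles are {B, C, F, G, H, I} — 6 in total.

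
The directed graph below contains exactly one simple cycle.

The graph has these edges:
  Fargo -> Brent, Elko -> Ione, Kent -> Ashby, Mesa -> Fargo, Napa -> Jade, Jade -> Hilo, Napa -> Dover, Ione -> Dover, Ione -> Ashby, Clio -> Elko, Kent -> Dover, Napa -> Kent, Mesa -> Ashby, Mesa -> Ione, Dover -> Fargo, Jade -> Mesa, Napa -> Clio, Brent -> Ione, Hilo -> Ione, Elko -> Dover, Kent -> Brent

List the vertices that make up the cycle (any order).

DFS with gray/black marking from Brent:
Brent gray
  Ione gray
    Ashby gray
    Ashby black
    Dover gray
      Fargo gray
        Fargo→Brent: Brent is gray → back edge
Back edge closes the cycle Brent → Ione → Dover → Fargo → Brent; its vertices are {Ione, Brent, Dover, Fargo}.

Ione, Brent, Dover, Fargo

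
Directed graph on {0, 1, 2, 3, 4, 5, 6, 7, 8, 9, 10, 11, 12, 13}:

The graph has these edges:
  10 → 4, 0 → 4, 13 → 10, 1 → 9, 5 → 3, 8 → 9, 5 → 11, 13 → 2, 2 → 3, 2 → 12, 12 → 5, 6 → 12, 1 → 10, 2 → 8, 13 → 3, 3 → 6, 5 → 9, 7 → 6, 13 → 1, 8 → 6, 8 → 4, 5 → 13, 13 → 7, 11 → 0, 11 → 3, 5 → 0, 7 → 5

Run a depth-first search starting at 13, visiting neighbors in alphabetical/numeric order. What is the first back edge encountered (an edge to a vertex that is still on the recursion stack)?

DFS from 13 (visiting neighbors in alphabetical/numeric order); mark gray on enter, black on exit:
13 gray
  1 gray
    9 gray
    9 black
    10 gray
      4 gray
      4 black
    10 black
  1 black
  2 gray
    3 gray
      6 gray
        12 gray
          5 gray
            0 gray
              0→4: 4 black — skip
            0 black
            5→3: 3 is gray → back edge
First back edge: 5 → 3.

5->3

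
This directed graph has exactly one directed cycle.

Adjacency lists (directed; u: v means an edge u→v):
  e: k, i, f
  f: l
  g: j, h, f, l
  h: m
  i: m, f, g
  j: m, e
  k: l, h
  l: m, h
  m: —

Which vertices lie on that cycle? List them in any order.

e, g, i, j

DFS with gray/black marking from e:
e gray
  k gray
    l gray
      m gray
      m black
      h gray
        h→m: m black — skip
      h black
    l black
    k→h: h black — skip
  k black
  i gray
    i→m: m black — skip
    f gray
      f→l: l black — skip
    f black
    g gray
      j gray
        j→m: m black — skip
        j→e: e is gray → back edge
Back edge closes the cycle e → i → g → j → e; its vertices are {e, g, i, j}.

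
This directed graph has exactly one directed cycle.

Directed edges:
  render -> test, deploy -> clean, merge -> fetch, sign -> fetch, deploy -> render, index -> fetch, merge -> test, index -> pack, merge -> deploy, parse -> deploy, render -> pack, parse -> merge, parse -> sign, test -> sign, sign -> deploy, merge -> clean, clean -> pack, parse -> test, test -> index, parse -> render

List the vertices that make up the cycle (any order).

DFS with gray/black marking from test:
test gray
  sign gray
    fetch gray
    fetch black
    deploy gray
      render gray
        render→test: test is gray → back edge
Back edge closes the cycle test → sign → deploy → render → test; its vertices are {sign, test, deploy, render}.

sign, test, deploy, render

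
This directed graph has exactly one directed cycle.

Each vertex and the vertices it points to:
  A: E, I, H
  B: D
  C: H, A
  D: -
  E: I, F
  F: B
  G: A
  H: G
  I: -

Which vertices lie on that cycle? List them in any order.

DFS with gray/black marking from H:
H gray
  G gray
    A gray
      E gray
        I gray
        I black
        F gray
          B gray
            D gray
            D black
          B black
        F black
      E black
      A→I: I black — skip
      A→H: H is gray → back edge
Back edge closes the cycle H → G → A → H; its vertices are {A, G, H}.

A, G, H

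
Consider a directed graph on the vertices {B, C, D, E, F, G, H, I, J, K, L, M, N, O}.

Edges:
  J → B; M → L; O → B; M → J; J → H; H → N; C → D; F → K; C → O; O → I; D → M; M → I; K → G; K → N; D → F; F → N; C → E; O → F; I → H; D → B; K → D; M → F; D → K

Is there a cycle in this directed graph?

DFS with white/gray/black marking, starting from H:
H gray
  N gray
  N black
H black
B gray
B black
C gray
  D gray
    K gray
      G gray
      G black
      K→N: N black — skip
      K→D: D is gray → back edge
Back edge found, so a cycle exists: D → K → D.

Yes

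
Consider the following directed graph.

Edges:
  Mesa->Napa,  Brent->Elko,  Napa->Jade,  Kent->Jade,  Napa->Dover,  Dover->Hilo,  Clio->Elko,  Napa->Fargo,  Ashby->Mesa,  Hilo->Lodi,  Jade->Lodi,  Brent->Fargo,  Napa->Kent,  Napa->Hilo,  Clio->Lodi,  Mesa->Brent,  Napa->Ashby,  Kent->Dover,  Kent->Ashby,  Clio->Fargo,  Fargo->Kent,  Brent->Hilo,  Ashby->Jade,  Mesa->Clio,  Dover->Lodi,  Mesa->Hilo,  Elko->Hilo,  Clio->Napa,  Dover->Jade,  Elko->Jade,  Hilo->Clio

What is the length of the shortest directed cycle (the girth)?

For each vertex v, BFS finds the shortest path from v back to v.
The shortest such closed walk is Mesa → Napa → Ashby → Mesa, length 3.

3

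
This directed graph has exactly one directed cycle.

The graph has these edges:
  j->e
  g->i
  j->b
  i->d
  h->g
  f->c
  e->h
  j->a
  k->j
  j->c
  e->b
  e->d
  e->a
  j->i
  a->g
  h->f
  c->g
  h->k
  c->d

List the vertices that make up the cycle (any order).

e, h, j, k

DFS with gray/black marking from h:
h gray
  g gray
    i gray
      d gray
      d black
    i black
  g black
  k gray
    j gray
      c gray
        c→d: d black — skip
        c→g: g black — skip
      c black
      b gray
      b black
      j→i: i black — skip
      a gray
        a→g: g black — skip
      a black
      e gray
        e→b: b black — skip
        e→d: d black — skip
        e→a: a black — skip
        e→h: h is gray → back edge
Back edge closes the cycle h → k → j → e → h; its vertices are {e, h, j, k}.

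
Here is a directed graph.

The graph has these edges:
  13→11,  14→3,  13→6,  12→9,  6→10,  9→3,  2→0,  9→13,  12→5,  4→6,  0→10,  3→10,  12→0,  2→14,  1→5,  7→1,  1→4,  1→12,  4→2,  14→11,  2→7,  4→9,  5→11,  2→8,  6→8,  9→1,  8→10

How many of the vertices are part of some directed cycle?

6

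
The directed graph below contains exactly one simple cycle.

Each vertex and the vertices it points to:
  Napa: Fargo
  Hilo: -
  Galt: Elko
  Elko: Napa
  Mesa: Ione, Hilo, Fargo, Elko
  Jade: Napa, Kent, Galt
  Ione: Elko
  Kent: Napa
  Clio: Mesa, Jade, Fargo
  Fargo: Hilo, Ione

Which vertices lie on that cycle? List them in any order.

DFS with gray/black marking from Fargo:
Fargo gray
  Hilo gray
  Hilo black
  Ione gray
    Elko gray
      Napa gray
        Napa→Fargo: Fargo is gray → back edge
Back edge closes the cycle Fargo → Ione → Elko → Napa → Fargo; its vertices are {Elko, Ione, Napa, Fargo}.

Elko, Ione, Napa, Fargo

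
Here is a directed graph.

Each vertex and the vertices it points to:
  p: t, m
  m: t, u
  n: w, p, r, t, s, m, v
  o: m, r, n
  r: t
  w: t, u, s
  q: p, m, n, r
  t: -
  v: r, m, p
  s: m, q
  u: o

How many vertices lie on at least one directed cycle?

9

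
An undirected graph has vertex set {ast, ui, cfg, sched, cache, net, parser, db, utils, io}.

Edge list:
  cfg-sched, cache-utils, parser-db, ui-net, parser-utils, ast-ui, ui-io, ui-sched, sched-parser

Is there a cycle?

DFS, tracking each vertex's parent; an edge to a visited non-parent vertex closes a cycle.
Start from ast:
visit ast (parent –)
  visit ui (parent ast)
    visit sched (parent ui)
      visit parser (parent sched)
        parser–sched: parent, skip
        visit db (parent parser)
          db–parser: parent, skip
        visit utils (parent parser)
          visit cache (parent utils)
            cache–utils: parent, skip
          utils–parser: parent, skip
      visit cfg (parent sched)
        cfg–sched: parent, skip
      sched–ui: parent, skip
    ui–ast: parent, skip
    visit net (parent ui)
      net–ui: parent, skip
    visit io (parent ui)
      io–ui: parent, skip
No non-parent visited neighbor found — the graph is a forest.

No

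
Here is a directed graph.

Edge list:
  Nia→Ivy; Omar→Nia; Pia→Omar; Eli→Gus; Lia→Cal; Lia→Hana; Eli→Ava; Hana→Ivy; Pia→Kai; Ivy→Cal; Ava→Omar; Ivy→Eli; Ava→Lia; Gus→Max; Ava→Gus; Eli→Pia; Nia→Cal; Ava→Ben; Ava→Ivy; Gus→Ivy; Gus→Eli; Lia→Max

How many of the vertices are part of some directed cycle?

9

A vertex is on a directed cycle iff it belongs to a strongly connected component of size ≥ 2 (or has a self-loop).
The vertices on cycles are {Ava, Eli, Gus, Ivy, Lia, Nia, Pia, Hana, Omar} — 9 in total.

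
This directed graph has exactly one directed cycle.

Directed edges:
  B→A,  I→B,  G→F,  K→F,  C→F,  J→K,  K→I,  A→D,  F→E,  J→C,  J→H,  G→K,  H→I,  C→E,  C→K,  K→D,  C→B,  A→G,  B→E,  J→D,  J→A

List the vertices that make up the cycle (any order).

DFS with gray/black marking from A:
A gray
  D gray
  D black
  G gray
    K gray
      K→D: D black — skip
      I gray
        B gray
          E gray
          E black
          B→A: A is gray → back edge
Back edge closes the cycle A → G → K → I → B → A; its vertices are {A, B, G, I, K}.

A, B, G, I, K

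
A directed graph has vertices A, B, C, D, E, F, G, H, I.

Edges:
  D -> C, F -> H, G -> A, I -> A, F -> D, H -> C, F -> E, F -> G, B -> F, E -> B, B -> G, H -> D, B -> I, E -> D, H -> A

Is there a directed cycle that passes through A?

No

A lies on a cycle iff there is a path from A back to itself.
Exploring from A, it never reaches itself; equivalently, its strongly connected component is a singleton.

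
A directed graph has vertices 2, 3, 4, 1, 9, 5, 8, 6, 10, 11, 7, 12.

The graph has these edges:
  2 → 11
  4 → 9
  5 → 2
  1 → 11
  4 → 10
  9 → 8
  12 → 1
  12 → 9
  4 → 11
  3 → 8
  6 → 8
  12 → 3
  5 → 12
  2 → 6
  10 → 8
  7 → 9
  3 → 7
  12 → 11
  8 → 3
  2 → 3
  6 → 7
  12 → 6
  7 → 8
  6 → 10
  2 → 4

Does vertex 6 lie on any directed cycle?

6 lies on a cycle iff there is a path from 6 back to itself.
Exploring from 6, it never reaches itself; equivalently, its strongly connected component is a singleton.

No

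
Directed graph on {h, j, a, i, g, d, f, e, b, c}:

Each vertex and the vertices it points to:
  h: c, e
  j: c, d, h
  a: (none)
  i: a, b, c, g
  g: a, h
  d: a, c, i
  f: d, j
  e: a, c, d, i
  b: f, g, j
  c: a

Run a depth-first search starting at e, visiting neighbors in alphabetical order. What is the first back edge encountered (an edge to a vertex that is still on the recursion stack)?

f→d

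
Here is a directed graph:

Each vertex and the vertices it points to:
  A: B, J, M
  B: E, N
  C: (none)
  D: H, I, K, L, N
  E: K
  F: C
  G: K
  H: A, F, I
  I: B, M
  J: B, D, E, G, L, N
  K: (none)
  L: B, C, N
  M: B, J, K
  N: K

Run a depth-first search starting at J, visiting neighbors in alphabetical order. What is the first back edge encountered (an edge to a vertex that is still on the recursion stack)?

A→J

DFS from J (visiting neighbors in alphabetical order); mark gray on enter, black on exit:
J gray
  B gray
    E gray
      K gray
      K black
    E black
    N gray
      N→K: K black — skip
    N black
  B black
  D gray
    H gray
      A gray
        A→B: B black — skip
        A→J: J is gray → back edge
First back edge: A → J.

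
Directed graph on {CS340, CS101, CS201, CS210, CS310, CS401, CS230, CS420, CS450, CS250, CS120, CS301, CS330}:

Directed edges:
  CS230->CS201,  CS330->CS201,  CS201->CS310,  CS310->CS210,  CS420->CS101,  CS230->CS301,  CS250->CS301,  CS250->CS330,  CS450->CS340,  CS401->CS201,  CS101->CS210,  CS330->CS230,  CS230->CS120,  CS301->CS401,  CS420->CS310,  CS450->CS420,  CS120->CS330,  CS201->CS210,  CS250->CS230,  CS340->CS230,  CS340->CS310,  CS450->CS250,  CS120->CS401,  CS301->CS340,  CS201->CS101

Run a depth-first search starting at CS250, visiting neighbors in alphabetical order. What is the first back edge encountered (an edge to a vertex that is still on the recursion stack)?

CS330->CS230

DFS from CS250 (visiting neighbors in alphabetical order); mark gray on enter, black on exit:
CS250 gray
  CS230 gray
    CS120 gray
      CS330 gray
        CS201 gray
          CS101 gray
            CS210 gray
            CS210 black
          CS101 black
          CS201→CS210: CS210 black — skip
          CS310 gray
            CS310→CS210: CS210 black — skip
          CS310 black
        CS201 black
        CS330→CS230: CS230 is gray → back edge
First back edge: CS330 → CS230.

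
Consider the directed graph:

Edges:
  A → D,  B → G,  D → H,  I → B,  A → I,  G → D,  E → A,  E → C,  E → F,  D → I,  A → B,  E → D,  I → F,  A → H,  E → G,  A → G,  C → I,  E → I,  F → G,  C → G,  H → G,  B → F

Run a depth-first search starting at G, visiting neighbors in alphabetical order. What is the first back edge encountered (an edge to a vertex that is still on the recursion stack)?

H→G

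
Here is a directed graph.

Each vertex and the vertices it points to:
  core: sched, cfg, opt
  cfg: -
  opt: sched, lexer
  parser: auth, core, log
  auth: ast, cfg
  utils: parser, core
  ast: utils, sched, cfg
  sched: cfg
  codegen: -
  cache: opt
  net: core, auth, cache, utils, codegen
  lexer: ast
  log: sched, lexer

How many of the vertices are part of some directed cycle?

8

A vertex is on a directed cycle iff it belongs to a strongly connected component of size ≥ 2 (or has a self-loop).
The vertices on cycles are {ast, log, opt, auth, core, lexer, utils, parser} — 8 in total.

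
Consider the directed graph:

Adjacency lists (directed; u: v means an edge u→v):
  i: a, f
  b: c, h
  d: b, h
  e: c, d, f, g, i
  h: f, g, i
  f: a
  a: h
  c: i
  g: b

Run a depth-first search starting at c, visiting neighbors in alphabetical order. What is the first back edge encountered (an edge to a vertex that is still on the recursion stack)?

f->a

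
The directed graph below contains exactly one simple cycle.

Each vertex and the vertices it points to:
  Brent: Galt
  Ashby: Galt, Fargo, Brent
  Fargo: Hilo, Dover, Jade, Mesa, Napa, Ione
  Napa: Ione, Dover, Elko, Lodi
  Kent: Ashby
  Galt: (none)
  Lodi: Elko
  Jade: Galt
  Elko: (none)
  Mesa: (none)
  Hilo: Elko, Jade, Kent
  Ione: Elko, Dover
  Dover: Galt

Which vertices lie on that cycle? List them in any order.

DFS with gray/black marking from Fargo:
Fargo gray
  Hilo gray
    Elko gray
    Elko black
    Jade gray
      Galt gray
      Galt black
    Jade black
    Kent gray
      Ashby gray
        Ashby→Galt: Galt black — skip
        Ashby→Fargo: Fargo is gray → back edge
Back edge closes the cycle Fargo → Hilo → Kent → Ashby → Fargo; its vertices are {Hilo, Kent, Ashby, Fargo}.

Hilo, Kent, Ashby, Fargo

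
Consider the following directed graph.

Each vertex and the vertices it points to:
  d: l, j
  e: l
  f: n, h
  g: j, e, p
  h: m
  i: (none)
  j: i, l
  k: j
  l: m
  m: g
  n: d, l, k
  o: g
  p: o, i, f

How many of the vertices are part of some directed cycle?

12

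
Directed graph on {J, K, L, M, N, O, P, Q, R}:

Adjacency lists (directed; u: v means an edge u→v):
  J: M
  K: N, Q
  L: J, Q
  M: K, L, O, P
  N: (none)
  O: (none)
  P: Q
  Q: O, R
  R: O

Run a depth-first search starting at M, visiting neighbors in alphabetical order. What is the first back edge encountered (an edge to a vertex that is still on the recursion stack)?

J->M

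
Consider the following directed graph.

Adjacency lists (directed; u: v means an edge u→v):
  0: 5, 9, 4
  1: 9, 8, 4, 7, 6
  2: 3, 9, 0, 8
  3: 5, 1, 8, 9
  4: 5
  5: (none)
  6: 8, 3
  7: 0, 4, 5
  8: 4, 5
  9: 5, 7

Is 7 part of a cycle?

Yes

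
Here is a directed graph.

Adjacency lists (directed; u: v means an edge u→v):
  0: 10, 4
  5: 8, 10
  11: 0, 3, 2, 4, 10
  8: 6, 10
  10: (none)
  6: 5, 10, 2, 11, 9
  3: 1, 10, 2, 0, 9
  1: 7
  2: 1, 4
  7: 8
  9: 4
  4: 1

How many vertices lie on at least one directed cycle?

A vertex is on a directed cycle iff it belongs to a strongly connected component of size ≥ 2 (or has a self-loop).
The vertices on cycles are {0, 1, 2, 3, 4, 5, 6, 7, 8, 9, 11} — 11 in total.

11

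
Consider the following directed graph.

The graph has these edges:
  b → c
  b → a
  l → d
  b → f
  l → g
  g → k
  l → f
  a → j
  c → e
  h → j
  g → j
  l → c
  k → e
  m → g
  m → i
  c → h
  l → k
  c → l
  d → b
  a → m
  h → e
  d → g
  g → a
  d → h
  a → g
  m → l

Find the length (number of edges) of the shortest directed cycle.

2

For each vertex v, BFS finds the shortest path from v back to v.
The shortest such closed walk is a → g → a, length 2.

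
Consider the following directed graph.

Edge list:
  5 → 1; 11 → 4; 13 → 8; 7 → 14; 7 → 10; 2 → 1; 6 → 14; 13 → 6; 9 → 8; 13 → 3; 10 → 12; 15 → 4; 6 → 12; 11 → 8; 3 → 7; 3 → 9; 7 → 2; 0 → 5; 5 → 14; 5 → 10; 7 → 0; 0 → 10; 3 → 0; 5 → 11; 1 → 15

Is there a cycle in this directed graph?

No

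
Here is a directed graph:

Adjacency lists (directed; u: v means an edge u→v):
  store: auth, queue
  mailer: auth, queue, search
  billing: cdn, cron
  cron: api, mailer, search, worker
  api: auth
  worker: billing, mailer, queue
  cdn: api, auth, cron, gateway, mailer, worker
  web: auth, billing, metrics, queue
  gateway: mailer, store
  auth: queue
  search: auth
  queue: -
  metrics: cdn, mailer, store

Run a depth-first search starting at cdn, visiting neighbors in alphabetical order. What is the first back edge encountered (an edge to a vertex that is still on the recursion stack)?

billing→cdn

DFS from cdn (visiting neighbors in alphabetical order); mark gray on enter, black on exit:
cdn gray
  api gray
    auth gray
      queue gray
      queue black
    auth black
  api black
  cdn→auth: auth black — skip
  cron gray
    cron→api: api black — skip
    mailer gray
      mailer→auth: auth black — skip
      mailer→queue: queue black — skip
      search gray
        search→auth: auth black — skip
      search black
    mailer black
    cron→search: search black — skip
    worker gray
      billing gray
        billing→cdn: cdn is gray → back edge
First back edge: billing → cdn.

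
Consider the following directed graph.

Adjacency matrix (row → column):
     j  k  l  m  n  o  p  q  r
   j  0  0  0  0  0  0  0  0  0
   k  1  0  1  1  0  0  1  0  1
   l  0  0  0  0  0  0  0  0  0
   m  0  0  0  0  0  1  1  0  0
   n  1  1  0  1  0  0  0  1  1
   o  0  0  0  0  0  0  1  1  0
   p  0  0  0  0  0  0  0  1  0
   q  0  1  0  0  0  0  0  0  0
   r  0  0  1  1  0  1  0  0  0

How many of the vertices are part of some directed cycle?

6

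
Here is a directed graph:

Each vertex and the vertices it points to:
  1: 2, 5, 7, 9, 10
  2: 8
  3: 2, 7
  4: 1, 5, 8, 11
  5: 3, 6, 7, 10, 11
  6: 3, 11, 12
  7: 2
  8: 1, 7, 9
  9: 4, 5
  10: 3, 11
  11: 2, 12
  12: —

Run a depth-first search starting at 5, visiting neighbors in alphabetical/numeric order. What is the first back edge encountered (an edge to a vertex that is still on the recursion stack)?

DFS from 5 (visiting neighbors in alphabetical/numeric order); mark gray on enter, black on exit:
5 gray
  3 gray
    2 gray
      8 gray
        1 gray
          1→2: 2 is gray → back edge
First back edge: 1 → 2.

1->2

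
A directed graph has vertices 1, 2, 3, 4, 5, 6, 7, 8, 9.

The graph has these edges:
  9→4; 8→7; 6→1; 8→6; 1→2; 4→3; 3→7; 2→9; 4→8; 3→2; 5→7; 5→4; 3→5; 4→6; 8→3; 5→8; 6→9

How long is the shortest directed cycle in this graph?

For each vertex v, BFS finds the shortest path from v back to v.
The shortest such closed walk is 3 → 5 → 4 → 3, length 3.

3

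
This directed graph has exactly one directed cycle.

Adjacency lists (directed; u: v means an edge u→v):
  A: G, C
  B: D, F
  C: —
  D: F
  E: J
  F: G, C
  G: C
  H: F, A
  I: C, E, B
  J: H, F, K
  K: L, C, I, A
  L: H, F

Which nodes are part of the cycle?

DFS with gray/black marking from J:
J gray
  H gray
    F gray
      G gray
        C gray
        C black
      G black
      F→C: C black — skip
    F black
    A gray
      A→G: G black — skip
      A→C: C black — skip
    A black
  H black
  J→F: F black — skip
  K gray
    L gray
      L→H: H black — skip
      L→F: F black — skip
    L black
    K→C: C black — skip
    I gray
      I→C: C black — skip
      E gray
        E→J: J is gray → back edge
Back edge closes the cycle J → K → I → E → J; its vertices are {E, I, J, K}.

E, I, J, K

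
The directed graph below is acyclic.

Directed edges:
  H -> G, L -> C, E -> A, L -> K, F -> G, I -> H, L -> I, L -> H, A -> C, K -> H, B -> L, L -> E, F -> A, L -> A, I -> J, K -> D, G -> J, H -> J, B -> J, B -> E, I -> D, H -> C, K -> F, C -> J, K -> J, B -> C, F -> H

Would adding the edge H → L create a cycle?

Yes

Adding H→L creates a cycle iff L can already reach H.
Path from L: L → H.
So L → … → H → L is a cycle.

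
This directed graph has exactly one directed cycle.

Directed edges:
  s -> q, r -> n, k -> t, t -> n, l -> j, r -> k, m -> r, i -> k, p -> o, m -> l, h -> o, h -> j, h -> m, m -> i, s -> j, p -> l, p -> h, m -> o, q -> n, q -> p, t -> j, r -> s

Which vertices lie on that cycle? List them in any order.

DFS with gray/black marking from m:
m gray
  i gray
    k gray
      t gray
        n gray
        n black
        j gray
        j black
      t black
    k black
  i black
  o gray
  o black
  r gray
    s gray
      s→j: j black — skip
      q gray
        q→n: n black — skip
        p gray
          p→o: o black — skip
          h gray
            h→j: j black — skip
            h→o: o black — skip
            h→m: m is gray → back edge
Back edge closes the cycle m → r → s → q → p → h → m; its vertices are {h, m, p, q, r, s}.

h, m, p, q, r, s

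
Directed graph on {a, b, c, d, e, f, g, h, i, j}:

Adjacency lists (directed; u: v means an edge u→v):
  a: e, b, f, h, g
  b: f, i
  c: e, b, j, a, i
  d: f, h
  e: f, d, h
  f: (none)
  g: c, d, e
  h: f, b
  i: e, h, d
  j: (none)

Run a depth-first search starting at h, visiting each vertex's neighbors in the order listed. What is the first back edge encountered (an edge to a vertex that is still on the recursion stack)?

DFS from h (visiting each vertex's neighbors in the order listed); mark gray on enter, black on exit:
h gray
  f gray
  f black
  b gray
    b→f: f black — skip
    i gray
      e gray
        e→f: f black — skip
        d gray
          d→f: f black — skip
          d→h: h is gray → back edge
First back edge: d → h.

d→h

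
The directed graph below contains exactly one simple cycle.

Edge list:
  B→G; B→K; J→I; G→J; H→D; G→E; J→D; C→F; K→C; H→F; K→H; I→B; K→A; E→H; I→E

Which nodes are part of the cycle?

DFS with gray/black marking from G:
G gray
  J gray
    D gray
    D black
    I gray
      B gray
        B→G: G is gray → back edge
Back edge closes the cycle G → J → I → B → G; its vertices are {B, G, I, J}.

B, G, I, J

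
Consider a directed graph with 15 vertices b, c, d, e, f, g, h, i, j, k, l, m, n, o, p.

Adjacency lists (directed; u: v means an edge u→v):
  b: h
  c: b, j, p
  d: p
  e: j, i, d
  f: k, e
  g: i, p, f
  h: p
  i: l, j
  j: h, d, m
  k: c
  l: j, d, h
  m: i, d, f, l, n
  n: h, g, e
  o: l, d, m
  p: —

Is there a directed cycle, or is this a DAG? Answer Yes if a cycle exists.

Yes

DFS with white/gray/black marking, starting from g:
g gray
  i gray
    l gray
      j gray
        h gray
          p gray
          p black
        h black
        d gray
          d→p: p black — skip
        d black
        m gray
          m→i: i is gray → back edge
Back edge found, so a cycle exists: i → l → j → m → i.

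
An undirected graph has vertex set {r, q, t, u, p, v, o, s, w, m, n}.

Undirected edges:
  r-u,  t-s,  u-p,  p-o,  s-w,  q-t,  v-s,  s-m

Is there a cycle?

No

DFS, tracking each vertex's parent; an edge to a visited non-parent vertex closes a cycle.
Start from m:
visit m (parent –)
  visit s (parent m)
    visit t (parent s)
      t–s: parent, skip
      visit q (parent t)
        q–t: parent, skip
    visit v (parent s)
      v–s: parent, skip
    visit w (parent s)
      w–s: parent, skip
    s–m: parent, skip
visit r (parent –)
  visit u (parent r)
    u–r: parent, skip
    visit p (parent u)
      visit o (parent p)
        o–p: parent, skip
      p–u: parent, skip
visit n (parent –)
No non-parent visited neighbor found — the graph is a forest.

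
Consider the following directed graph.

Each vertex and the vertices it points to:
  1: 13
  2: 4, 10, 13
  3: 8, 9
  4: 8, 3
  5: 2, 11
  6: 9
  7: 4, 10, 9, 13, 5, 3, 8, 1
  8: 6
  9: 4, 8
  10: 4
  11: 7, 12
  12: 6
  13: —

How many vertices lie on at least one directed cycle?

8

A vertex is on a directed cycle iff it belongs to a strongly connected component of size ≥ 2 (or has a self-loop).
The vertices on cycles are {3, 4, 5, 6, 7, 8, 9, 11} — 8 in total.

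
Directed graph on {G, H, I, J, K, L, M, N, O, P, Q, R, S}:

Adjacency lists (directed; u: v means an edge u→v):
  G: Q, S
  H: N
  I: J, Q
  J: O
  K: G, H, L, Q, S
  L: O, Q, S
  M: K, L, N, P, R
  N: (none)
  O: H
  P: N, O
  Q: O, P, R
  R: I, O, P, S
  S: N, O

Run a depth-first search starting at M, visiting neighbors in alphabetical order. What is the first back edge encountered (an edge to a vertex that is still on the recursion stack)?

I->Q

DFS from M (visiting neighbors in alphabetical order); mark gray on enter, black on exit:
M gray
  K gray
    G gray
      Q gray
        O gray
          H gray
            N gray
            N black
          H black
        O black
        P gray
          P→N: N black — skip
          P→O: O black — skip
        P black
        R gray
          I gray
            J gray
              J→O: O black — skip
            J black
            I→Q: Q is gray → back edge
First back edge: I → Q.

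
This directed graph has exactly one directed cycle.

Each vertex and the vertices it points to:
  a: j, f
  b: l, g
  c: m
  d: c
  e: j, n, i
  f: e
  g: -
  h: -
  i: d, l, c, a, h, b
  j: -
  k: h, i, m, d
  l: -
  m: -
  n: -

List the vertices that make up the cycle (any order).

a, e, f, i

DFS with gray/black marking from i:
i gray
  d gray
    c gray
      m gray
      m black
    c black
  d black
  l gray
  l black
  i→c: c black — skip
  a gray
    j gray
    j black
    f gray
      e gray
        e→j: j black — skip
        n gray
        n black
        e→i: i is gray → back edge
Back edge closes the cycle i → a → f → e → i; its vertices are {a, e, f, i}.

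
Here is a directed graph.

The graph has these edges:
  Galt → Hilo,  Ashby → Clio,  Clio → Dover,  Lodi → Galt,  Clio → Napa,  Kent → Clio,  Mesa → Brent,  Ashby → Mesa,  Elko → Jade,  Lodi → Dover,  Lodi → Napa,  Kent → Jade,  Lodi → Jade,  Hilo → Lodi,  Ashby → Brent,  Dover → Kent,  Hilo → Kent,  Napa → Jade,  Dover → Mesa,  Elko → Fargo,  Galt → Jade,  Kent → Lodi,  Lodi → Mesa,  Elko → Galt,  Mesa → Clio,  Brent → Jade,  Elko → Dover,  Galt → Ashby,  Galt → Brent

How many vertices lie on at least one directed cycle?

A vertex is on a directed cycle iff it belongs to a strongly connected component of size ≥ 2 (or has a self-loop).
The vertices on cycles are {Clio, Galt, Hilo, Kent, Lodi, Mesa, Ashby, Dover} — 8 in total.

8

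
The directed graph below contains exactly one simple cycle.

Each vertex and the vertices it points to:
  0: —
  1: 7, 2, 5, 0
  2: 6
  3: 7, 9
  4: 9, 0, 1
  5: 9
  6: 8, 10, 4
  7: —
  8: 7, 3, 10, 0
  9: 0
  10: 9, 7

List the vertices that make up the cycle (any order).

DFS with gray/black marking from 1:
1 gray
  7 gray
  7 black
  2 gray
    6 gray
      8 gray
        8→7: 7 black — skip
        3 gray
          3→7: 7 black — skip
          9 gray
            0 gray
            0 black
          9 black
        3 black
        10 gray
          10→9: 9 black — skip
          10→7: 7 black — skip
        10 black
        8→0: 0 black — skip
      8 black
      6→10: 10 black — skip
      4 gray
        4→9: 9 black — skip
        4→0: 0 black — skip
        4→1: 1 is gray → back edge
Back edge closes the cycle 1 → 2 → 6 → 4 → 1; its vertices are {1, 2, 4, 6}.

1, 2, 4, 6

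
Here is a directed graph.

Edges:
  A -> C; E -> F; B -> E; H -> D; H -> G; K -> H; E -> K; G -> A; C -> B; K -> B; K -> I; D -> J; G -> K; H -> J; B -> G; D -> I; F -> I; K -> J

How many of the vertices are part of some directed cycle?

7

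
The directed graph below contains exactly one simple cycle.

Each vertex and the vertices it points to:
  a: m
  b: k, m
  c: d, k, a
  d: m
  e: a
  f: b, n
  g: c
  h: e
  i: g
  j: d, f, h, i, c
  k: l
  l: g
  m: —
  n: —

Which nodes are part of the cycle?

c, g, k, l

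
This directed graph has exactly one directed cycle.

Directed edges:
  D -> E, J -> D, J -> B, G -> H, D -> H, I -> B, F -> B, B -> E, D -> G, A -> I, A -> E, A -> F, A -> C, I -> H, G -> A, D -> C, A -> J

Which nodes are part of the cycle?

A, D, G, J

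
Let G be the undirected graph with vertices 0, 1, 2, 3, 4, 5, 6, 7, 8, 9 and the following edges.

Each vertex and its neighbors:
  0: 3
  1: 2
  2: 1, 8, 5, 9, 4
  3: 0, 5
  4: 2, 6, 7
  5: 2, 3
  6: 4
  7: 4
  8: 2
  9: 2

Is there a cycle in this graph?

DFS, tracking each vertex's parent; an edge to a visited non-parent vertex closes a cycle.
Start from 0:
visit 0 (parent –)
  visit 3 (parent 0)
    3–0: parent, skip
    visit 5 (parent 3)
      visit 2 (parent 5)
        visit 1 (parent 2)
          1–2: parent, skip
        visit 8 (parent 2)
          8–2: parent, skip
        2–5: parent, skip
        visit 9 (parent 2)
          9–2: parent, skip
        visit 4 (parent 2)
          4–2: parent, skip
          visit 6 (parent 4)
            6–4: parent, skip
          visit 7 (parent 4)
            7–4: parent, skip
      5–3: parent, skip
No non-parent visited neighbor found — the graph is a forest.

No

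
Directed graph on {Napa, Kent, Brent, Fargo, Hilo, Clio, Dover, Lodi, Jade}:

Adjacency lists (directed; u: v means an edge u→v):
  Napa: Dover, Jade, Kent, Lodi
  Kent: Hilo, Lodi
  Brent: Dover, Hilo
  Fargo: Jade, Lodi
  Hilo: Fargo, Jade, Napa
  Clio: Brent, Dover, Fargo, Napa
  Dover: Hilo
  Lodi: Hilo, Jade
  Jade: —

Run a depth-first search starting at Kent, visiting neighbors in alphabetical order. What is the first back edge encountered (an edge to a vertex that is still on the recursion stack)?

DFS from Kent (visiting neighbors in alphabetical order); mark gray on enter, black on exit:
Kent gray
  Hilo gray
    Fargo gray
      Jade gray
      Jade black
      Lodi gray
        Lodi→Hilo: Hilo is gray → back edge
First back edge: Lodi → Hilo.

Lodi→Hilo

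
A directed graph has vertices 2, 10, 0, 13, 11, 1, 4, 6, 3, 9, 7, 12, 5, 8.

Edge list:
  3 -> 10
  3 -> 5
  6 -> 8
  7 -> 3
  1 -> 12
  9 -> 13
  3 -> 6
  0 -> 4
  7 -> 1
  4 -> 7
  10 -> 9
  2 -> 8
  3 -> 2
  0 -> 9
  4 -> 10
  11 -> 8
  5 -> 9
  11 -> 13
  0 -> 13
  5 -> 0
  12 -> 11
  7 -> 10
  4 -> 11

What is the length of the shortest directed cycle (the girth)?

5

For each vertex v, BFS finds the shortest path from v back to v.
The shortest such closed walk is 4 → 7 → 3 → 5 → 0 → 4, length 5.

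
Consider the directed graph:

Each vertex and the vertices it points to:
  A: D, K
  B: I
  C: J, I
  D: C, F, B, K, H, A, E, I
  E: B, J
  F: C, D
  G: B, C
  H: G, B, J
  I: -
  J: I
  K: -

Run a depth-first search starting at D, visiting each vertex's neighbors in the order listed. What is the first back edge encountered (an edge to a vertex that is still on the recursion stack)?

DFS from D (visiting each vertex's neighbors in the order listed); mark gray on enter, black on exit:
D gray
  C gray
    J gray
      I gray
      I black
    J black
    C→I: I black — skip
  C black
  F gray
    F→C: C black — skip
    F→D: D is gray → back edge
First back edge: F → D.

F->D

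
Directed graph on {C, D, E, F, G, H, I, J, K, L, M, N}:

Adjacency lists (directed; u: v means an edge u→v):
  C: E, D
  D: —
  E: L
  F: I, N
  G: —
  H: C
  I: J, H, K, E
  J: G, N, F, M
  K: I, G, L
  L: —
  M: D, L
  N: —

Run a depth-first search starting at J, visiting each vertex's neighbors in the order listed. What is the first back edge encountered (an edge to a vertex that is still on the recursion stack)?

I→J

DFS from J (visiting each vertex's neighbors in the order listed); mark gray on enter, black on exit:
J gray
  G gray
  G black
  N gray
  N black
  F gray
    I gray
      I→J: J is gray → back edge
First back edge: I → J.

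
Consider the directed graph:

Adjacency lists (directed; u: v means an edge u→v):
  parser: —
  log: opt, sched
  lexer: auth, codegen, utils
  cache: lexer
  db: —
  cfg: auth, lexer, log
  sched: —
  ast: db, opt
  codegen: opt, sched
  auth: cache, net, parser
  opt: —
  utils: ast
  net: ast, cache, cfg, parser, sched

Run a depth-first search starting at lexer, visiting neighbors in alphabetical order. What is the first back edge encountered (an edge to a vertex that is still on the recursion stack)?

DFS from lexer (visiting neighbors in alphabetical order); mark gray on enter, black on exit:
lexer gray
  auth gray
    cache gray
      cache→lexer: lexer is gray → back edge
First back edge: cache → lexer.

cache->lexer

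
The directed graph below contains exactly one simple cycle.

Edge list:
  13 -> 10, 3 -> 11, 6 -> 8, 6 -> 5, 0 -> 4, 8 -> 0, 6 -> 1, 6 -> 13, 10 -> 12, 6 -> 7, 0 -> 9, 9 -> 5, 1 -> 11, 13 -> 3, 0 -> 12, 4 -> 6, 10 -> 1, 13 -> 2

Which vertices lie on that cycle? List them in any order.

0, 4, 6, 8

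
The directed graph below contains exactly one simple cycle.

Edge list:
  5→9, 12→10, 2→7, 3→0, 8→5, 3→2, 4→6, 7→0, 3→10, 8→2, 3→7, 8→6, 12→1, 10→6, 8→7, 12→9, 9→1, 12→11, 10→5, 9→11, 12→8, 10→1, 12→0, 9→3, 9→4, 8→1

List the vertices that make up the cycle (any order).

3, 5, 9, 10

DFS with gray/black marking from 9:
9 gray
  4 gray
    6 gray
    6 black
  4 black
  3 gray
    10 gray
      10→6: 6 black — skip
      1 gray
      1 black
      5 gray
        5→9: 9 is gray → back edge
Back edge closes the cycle 9 → 3 → 10 → 5 → 9; its vertices are {3, 5, 9, 10}.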